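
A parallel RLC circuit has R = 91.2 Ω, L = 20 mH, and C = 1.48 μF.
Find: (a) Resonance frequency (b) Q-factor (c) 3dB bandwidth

Step 1 — Resonance: ω₀ = 1/√(LC) = 1/√(0.02·1.48e-06) = 5812 rad/s.
Step 2 — f₀ = ω₀/(2π) = 925.1 Hz.
Step 3 — Parallel Q: Q = R/(ω₀L) = 91.2/(5812·0.02) = 0.7845.
Step 4 — Bandwidth: Δω = ω₀/Q = 7409 rad/s; BW = Δω/(2π) = 1179 Hz.

(a) f₀ = 925.1 Hz  (b) Q = 0.7845  (c) BW = 1179 Hz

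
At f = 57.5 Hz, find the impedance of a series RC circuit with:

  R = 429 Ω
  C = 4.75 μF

Step 1 — Angular frequency: ω = 2π·f = 2π·57.5 = 361.3 rad/s.
Step 2 — Component impedances:
  R: Z = R = 429 Ω
  C: Z = 1/(jωC) = -j/(ω·C) = 0 - j582.7 Ω
Step 3 — Series combination: Z_total = R + C = 429 - j582.7 Ω = 723.6∠-53.6° Ω.

Z = 429 - j582.7 Ω = 723.6∠-53.6° Ω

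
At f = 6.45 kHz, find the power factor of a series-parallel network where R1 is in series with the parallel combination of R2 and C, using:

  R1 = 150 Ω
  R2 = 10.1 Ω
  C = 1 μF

Step 1 — Angular frequency: ω = 2π·f = 2π·6450 = 4.053e+04 rad/s.
Step 2 — Component impedances:
  R1: Z = R = 150 Ω
  R2: Z = R = 10.1 Ω
  C: Z = 1/(jωC) = -j/(ω·C) = 0 - j24.68 Ω
Step 3 — Parallel branch: R2 || C = 1/(1/R2 + 1/C) = 8.651 - j3.541 Ω.
Step 4 — Series with R1: Z_total = R1 + (R2 || C) = 158.7 - j3.541 Ω = 158.7∠-1.3° Ω.
Step 5 — Power factor: PF = cos(φ) = Re(Z)/|Z| = 158.651/158.69 = 0.9998.
Step 6 — Type: Im(Z) = -3.541 ⇒ leading (phase φ = -1.3°).

PF = 0.9998 (leading, φ = -1.3°)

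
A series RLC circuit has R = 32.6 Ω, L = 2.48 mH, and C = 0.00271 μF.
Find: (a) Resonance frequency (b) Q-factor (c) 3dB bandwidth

Step 1 — Resonance: ω₀ = 1/√(LC) = 1/√(0.00248·2.71e-09) = 3.857e+05 rad/s.
Step 2 — f₀ = ω₀/(2π) = 6.139e+04 Hz.
Step 3 — Series Q: Q = ω₀L/R = 3.857e+05·0.00248/32.6 = 29.34.
Step 4 — Bandwidth: Δω = ω₀/Q = 1.315e+04 rad/s; BW = Δω/(2π) = 2092 Hz.

(a) f₀ = 6.139e+04 Hz  (b) Q = 29.34  (c) BW = 2092 Hz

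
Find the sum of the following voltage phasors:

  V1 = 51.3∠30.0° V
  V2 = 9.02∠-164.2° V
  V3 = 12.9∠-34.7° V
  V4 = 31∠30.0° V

Step 1 — Convert each phasor to rectangular form:
  V1 = 51.3·(cos(30.0°) + j·sin(30.0°)) = 44.43 + j25.65 V
  V2 = 9.02·(cos(-164.2°) + j·sin(-164.2°)) = -8.679 - j2.456 V
  V3 = 12.9·(cos(-34.7°) + j·sin(-34.7°)) = 10.61 - j7.344 V
  V4 = 31·(cos(30.0°) + j·sin(30.0°)) = 26.85 + j15.5 V
Step 2 — Sum components: V_total = 73.2 + j31.35 V.
Step 3 — Convert to polar: |V_total| = 79.63 V, ∠V_total = 23.2°.

V_total = 79.63∠23.2° V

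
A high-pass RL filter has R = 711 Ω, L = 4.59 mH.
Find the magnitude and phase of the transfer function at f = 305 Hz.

Step 1 — Angular frequency: ω = 2π·305 = 1916 rad/s.
Step 2 — Transfer function: H(jω) = jωL/(R + jωL).
Step 3 — Numerator jωL = j·8.796; denominator R + jωL = 711 + j8.796.
Step 4 — H = 0.000153 + j0.01237.
Step 5 — Magnitude: |H| = 0.01237 (-38.2 dB); phase: φ = 89.3°.

|H| = 0.01237 (-38.2 dB), φ = 89.3°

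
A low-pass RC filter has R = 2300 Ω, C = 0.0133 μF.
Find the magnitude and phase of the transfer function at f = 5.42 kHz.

Step 1 — Angular frequency: ω = 2π·5420 = 3.405e+04 rad/s.
Step 2 — Transfer function: H(jω) = 1/(1 + jωRC).
Step 3 — Denominator: 1 + jωRC = 1 + j·3.405e+04·2300·1.33e-08 = 1 + j1.042.
Step 4 — H = 0.4796 - j0.4996.
Step 5 — Magnitude: |H| = 0.6925 (-3.2 dB); phase: φ = -46.2°.

|H| = 0.6925 (-3.2 dB), φ = -46.2°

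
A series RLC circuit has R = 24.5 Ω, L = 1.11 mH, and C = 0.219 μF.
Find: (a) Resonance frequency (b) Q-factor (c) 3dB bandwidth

Step 1 — Resonance: ω₀ = 1/√(LC) = 1/√(0.00111·2.19e-07) = 6.414e+04 rad/s.
Step 2 — f₀ = ω₀/(2π) = 1.021e+04 Hz.
Step 3 — Series Q: Q = ω₀L/R = 6.414e+04·0.00111/24.5 = 2.906.
Step 4 — Bandwidth: Δω = ω₀/Q = 2.207e+04 rad/s; BW = Δω/(2π) = 3513 Hz.

(a) f₀ = 1.021e+04 Hz  (b) Q = 2.906  (c) BW = 3513 Hz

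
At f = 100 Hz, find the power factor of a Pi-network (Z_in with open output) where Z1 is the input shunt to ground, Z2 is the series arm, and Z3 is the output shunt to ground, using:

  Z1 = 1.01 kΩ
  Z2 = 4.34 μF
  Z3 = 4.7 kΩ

Step 1 — Angular frequency: ω = 2π·f = 2π·100 = 628.3 rad/s.
Step 2 — Component impedances:
  Z1: Z = R = 1010 Ω
  Z2: Z = 1/(jωC) = -j/(ω·C) = 0 - j366.7 Ω
  Z3: Z = R = 4700 Ω
Step 3 — With open output, the series arm Z2 and the output shunt Z3 appear in series to ground: Z2 + Z3 = 4700 - j366.7 Ω.
Step 4 — Parallel with input shunt Z1: Z_in = Z1 || (Z2 + Z3) = 832.1 - j11.43 Ω = 832.2∠-0.8° Ω.
Step 5 — Power factor: PF = cos(φ) = Re(Z)/|Z| = 832.1/832.2 = 0.9999.
Step 6 — Type: Im(Z) = -11.43 ⇒ leading (phase φ = -0.8°).

PF = 0.9999 (leading, φ = -0.8°)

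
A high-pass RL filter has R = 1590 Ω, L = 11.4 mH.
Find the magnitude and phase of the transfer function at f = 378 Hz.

Step 1 — Angular frequency: ω = 2π·378 = 2375 rad/s.
Step 2 — Transfer function: H(jω) = jωL/(R + jωL).
Step 3 — Numerator jωL = j·27.08; denominator R + jωL = 1590 + j27.08.
Step 4 — H = 0.0002899 + j0.01702.
Step 5 — Magnitude: |H| = 0.01703 (-35.4 dB); phase: φ = 89.0°.

|H| = 0.01703 (-35.4 dB), φ = 89.0°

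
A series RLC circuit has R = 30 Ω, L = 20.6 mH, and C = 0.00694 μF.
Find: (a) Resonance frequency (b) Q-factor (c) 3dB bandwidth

Step 1 — Resonance: ω₀ = 1/√(LC) = 1/√(0.0206·6.94e-09) = 8.363e+04 rad/s.
Step 2 — f₀ = ω₀/(2π) = 1.331e+04 Hz.
Step 3 — Series Q: Q = ω₀L/R = 8.363e+04·0.0206/30 = 57.43.
Step 4 — Bandwidth: Δω = ω₀/Q = 1456 rad/s; BW = Δω/(2π) = 231.8 Hz.

(a) f₀ = 1.331e+04 Hz  (b) Q = 57.43  (c) BW = 231.8 Hz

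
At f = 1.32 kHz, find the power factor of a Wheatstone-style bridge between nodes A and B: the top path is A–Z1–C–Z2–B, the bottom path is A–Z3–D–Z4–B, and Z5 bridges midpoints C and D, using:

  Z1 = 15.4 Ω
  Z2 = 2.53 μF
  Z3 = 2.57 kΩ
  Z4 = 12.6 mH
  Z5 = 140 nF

Step 1 — Angular frequency: ω = 2π·f = 2π·1320 = 8294 rad/s.
Step 2 — Component impedances:
  Z1: Z = R = 15.4 Ω
  Z2: Z = 1/(jωC) = -j/(ω·C) = 0 - j47.66 Ω
  Z3: Z = R = 2570 Ω
  Z4: Z = jωL = j·8294·0.0126 = 0 + j104.5 Ω
  Z5: Z = 1/(jωC) = -j/(ω·C) = 0 - j861.2 Ω
Step 3 — Bridge requires nodal analysis (the Z5 bridge couples midpoints C and D, so the two paths cannot be reduced to a simple series/parallel combination). Setting node B to ground and injecting 1 A at node A, the 3-node admittance system at A, C, D solves to V_A = Z_AB = 16.33 - j44.25 Ω = 47.16∠-69.7° Ω.
Step 4 — Power factor: PF = cos(φ) = Re(Z)/|Z| = 16.329/47.164 = 0.3462.
Step 5 — Type: Im(Z) = -44.25 ⇒ leading (phase φ = -69.7°).

PF = 0.3462 (leading, φ = -69.7°)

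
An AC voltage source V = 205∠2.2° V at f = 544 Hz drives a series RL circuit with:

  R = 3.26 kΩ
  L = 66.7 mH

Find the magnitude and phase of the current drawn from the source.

Step 1 — Angular frequency: ω = 2π·f = 2π·544 = 3418 rad/s.
Step 2 — Component impedances:
  R: Z = R = 3260 Ω
  L: Z = jωL = j·3418·0.0667 = 0 + j228 Ω
Step 3 — Series combination: Z_total = R + L = 3260 + j228 Ω = 3268∠4.0° Ω.
Step 4 — Source phasor: V = 205∠2.2° V = 204.8 + j7.87 V.
Step 5 — Ohm's law: I = V / Z_total = (204.8 + j7.87) / (3260 + j228) = 0.0627 - j0.001971 A.
Step 6 — Convert to polar: |I| = 0.06273 A, ∠I = -1.8°.

I = 0.06273∠-1.8° A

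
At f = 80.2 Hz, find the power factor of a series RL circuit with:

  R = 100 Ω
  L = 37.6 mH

Step 1 — Angular frequency: ω = 2π·f = 2π·80.2 = 503.9 rad/s.
Step 2 — Component impedances:
  R: Z = R = 100 Ω
  L: Z = jωL = j·503.9·0.0376 = 0 + j18.95 Ω
Step 3 — Series combination: Z_total = R + L = 100 + j18.95 Ω = 101.8∠10.7° Ω.
Step 4 — Power factor: PF = cos(φ) = Re(Z)/|Z| = 100/101.78 = 0.9825.
Step 5 — Type: Im(Z) = 18.95 ⇒ lagging (phase φ = 10.7°).

PF = 0.9825 (lagging, φ = 10.7°)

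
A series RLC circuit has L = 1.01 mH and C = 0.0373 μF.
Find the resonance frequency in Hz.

Step 1 — Resonance condition Im(Z)=0 gives ω₀ = 1/√(LC).
Step 2 — ω₀ = 1/√(0.00101·3.73e-08) = 1.629e+05 rad/s.
Step 3 — f₀ = ω₀/(2π) = 2.593e+04 Hz.

f₀ = 2.593e+04 Hz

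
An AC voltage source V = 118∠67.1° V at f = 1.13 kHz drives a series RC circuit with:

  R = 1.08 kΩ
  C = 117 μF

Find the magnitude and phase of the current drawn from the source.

Step 1 — Angular frequency: ω = 2π·f = 2π·1130 = 7100 rad/s.
Step 2 — Component impedances:
  R: Z = R = 1080 Ω
  C: Z = 1/(jωC) = -j/(ω·C) = 0 - j1.204 Ω
Step 3 — Series combination: Z_total = R + C = 1080 - j1.204 Ω = 1080∠-0.1° Ω.
Step 4 — Source phasor: V = 118∠67.1° V = 45.92 + j108.7 V.
Step 5 — Ohm's law: I = V / Z_total = (45.92 + j108.7) / (1080 - j1.204) = 0.0424 + j0.1007 A.
Step 6 — Convert to polar: |I| = 0.1093 A, ∠I = 67.2°.

I = 0.1093∠67.2° A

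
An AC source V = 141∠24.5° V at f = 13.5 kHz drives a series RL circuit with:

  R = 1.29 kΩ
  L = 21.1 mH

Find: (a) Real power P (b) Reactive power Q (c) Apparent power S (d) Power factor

Step 1 — Angular frequency: ω = 2π·f = 2π·1.35e+04 = 8.482e+04 rad/s.
Step 2 — Component impedances:
  R: Z = R = 1290 Ω
  L: Z = jωL = j·8.482e+04·0.0211 = 0 + j1790 Ω
Step 3 — Series combination: Z_total = R + L = 1290 + j1790 Ω = 2206∠54.2° Ω.
Step 4 — Source phasor: V = 141∠24.5° V = 128.3 + j58.47 V.
Step 5 — Current: I = V / Z = 0.05551 - j0.03168 A = 0.06391∠-29.7° A.
Step 6 — Complex power: S = V·I* = 5.269 + j7.31 VA.
Step 7 — Real power: P = Re(S) = 5.269 W.
Step 8 — Reactive power: Q = Im(S) = 7.31 VAR.
Step 9 — Apparent power: |S| = 9.011 VA.
Step 10 — Power factor: PF = P/|S| = 0.5847 (lagging).

(a) P = 5.269 W  (b) Q = 7.31 VAR  (c) S = 9.011 VA  (d) PF = 0.5847 (lagging)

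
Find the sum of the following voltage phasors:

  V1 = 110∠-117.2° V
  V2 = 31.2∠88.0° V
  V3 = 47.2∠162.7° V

Step 1 — Convert each phasor to rectangular form:
  V1 = 110·(cos(-117.2°) + j·sin(-117.2°)) = -50.28 - j97.84 V
  V2 = 31.2·(cos(88.0°) + j·sin(88.0°)) = 1.089 + j31.18 V
  V3 = 47.2·(cos(162.7°) + j·sin(162.7°)) = -45.06 + j14.04 V
Step 2 — Sum components: V_total = -94.26 - j52.62 V.
Step 3 — Convert to polar: |V_total| = 107.9 V, ∠V_total = -150.8°.

V_total = 107.9∠-150.8° V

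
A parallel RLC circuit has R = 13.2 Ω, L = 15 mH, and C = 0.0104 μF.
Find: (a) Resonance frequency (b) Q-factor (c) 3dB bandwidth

Step 1 — Resonance: ω₀ = 1/√(LC) = 1/√(0.015·1.04e-08) = 8.006e+04 rad/s.
Step 2 — f₀ = ω₀/(2π) = 1.274e+04 Hz.
Step 3 — Parallel Q: Q = R/(ω₀L) = 13.2/(8.006e+04·0.015) = 0.01099.
Step 4 — Bandwidth: Δω = ω₀/Q = 7.284e+06 rad/s; BW = Δω/(2π) = 1.159e+06 Hz.

(a) f₀ = 1.274e+04 Hz  (b) Q = 0.01099  (c) BW = 1.159e+06 Hz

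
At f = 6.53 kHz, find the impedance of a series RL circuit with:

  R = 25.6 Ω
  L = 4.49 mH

Step 1 — Angular frequency: ω = 2π·f = 2π·6530 = 4.103e+04 rad/s.
Step 2 — Component impedances:
  R: Z = R = 25.6 Ω
  L: Z = jωL = j·4.103e+04·0.00449 = 0 + j184.2 Ω
Step 3 — Series combination: Z_total = R + L = 25.6 + j184.2 Ω = 186∠82.1° Ω.

Z = 25.6 + j184.2 Ω = 186∠82.1° Ω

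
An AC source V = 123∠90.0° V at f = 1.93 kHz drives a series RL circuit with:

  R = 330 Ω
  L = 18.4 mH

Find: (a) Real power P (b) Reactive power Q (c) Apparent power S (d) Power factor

Step 1 — Angular frequency: ω = 2π·f = 2π·1930 = 1.213e+04 rad/s.
Step 2 — Component impedances:
  R: Z = R = 330 Ω
  L: Z = jωL = j·1.213e+04·0.0184 = 0 + j223.1 Ω
Step 3 — Series combination: Z_total = R + L = 330 + j223.1 Ω = 398.4∠34.1° Ω.
Step 4 — Source phasor: V = 123∠90.0° V = 0 + j123 V.
Step 5 — Current: I = V / Z = 0.173 + j0.2558 A = 0.3088∠55.9° A.
Step 6 — Complex power: S = V·I* = 31.46 + j21.27 VA.
Step 7 — Real power: P = Re(S) = 31.46 W.
Step 8 — Reactive power: Q = Im(S) = 21.27 VAR.
Step 9 — Apparent power: |S| = 37.98 VA.
Step 10 — Power factor: PF = P/|S| = 0.8284 (lagging).

(a) P = 31.46 W  (b) Q = 21.27 VAR  (c) S = 37.98 VA  (d) PF = 0.8284 (lagging)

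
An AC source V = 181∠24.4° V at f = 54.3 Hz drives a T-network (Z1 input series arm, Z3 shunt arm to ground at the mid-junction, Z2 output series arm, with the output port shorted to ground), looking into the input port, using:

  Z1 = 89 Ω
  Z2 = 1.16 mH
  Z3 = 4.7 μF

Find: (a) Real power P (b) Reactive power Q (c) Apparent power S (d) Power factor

Step 1 — Angular frequency: ω = 2π·f = 2π·54.3 = 341.2 rad/s.
Step 2 — Component impedances:
  Z1: Z = R = 89 Ω
  Z2: Z = jωL = j·341.2·0.00116 = 0 + j0.3958 Ω
  Z3: Z = 1/(jωC) = -j/(ω·C) = 0 - j623.6 Ω
Step 3 — With the output port shorted to ground, the output series arm Z2 runs from the junction to ground; the shunt arm Z3 also runs from the junction to ground. They appear in parallel: Z3 || Z2 = 0 + j0.396 Ω.
Step 4 — Series with input arm Z1: Z_in = Z1 + (Z3 || Z2) = 89 + j0.396 Ω = 89∠0.3° Ω.
Step 5 — Source phasor: V = 181∠24.4° V = 164.8 + j74.77 V.
Step 6 — Current: I = V / Z = 1.856 + j0.8319 A = 2.034∠24.1° A.
Step 7 — Complex power: S = V·I* = 368.1 + j1.638 VA.
Step 8 — Real power: P = Re(S) = 368.1 W.
Step 9 — Reactive power: Q = Im(S) = 1.638 VAR.
Step 10 — Apparent power: |S| = 368.1 VA.
Step 11 — Power factor: PF = P/|S| = 1 (lagging).

(a) P = 368.1 W  (b) Q = 1.638 VAR  (c) S = 368.1 VA  (d) PF = 1 (lagging)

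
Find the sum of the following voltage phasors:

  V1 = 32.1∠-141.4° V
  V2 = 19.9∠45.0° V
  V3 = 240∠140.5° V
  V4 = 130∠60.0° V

Step 1 — Convert each phasor to rectangular form:
  V1 = 32.1·(cos(-141.4°) + j·sin(-141.4°)) = -25.09 - j20.03 V
  V2 = 19.9·(cos(45.0°) + j·sin(45.0°)) = 14.07 + j14.07 V
  V3 = 240·(cos(140.5°) + j·sin(140.5°)) = -185.2 + j152.7 V
  V4 = 130·(cos(60.0°) + j·sin(60.0°)) = 65 + j112.6 V
Step 2 — Sum components: V_total = -131.2 + j259.3 V.
Step 3 — Convert to polar: |V_total| = 290.6 V, ∠V_total = 116.8°.

V_total = 290.6∠116.8° V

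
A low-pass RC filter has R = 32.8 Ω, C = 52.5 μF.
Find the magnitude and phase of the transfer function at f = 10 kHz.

Step 1 — Angular frequency: ω = 2π·1e+04 = 6.283e+04 rad/s.
Step 2 — Transfer function: H(jω) = 1/(1 + jωRC).
Step 3 — Denominator: 1 + jωRC = 1 + j·6.283e+04·32.8·5.25e-05 = 1 + j108.2.
Step 4 — H = 8.542e-05 - j0.009242.
Step 5 — Magnitude: |H| = 0.009242 (-40.7 dB); phase: φ = -89.5°.

|H| = 0.009242 (-40.7 dB), φ = -89.5°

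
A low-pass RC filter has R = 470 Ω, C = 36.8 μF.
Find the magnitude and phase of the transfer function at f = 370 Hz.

Step 1 — Angular frequency: ω = 2π·370 = 2325 rad/s.
Step 2 — Transfer function: H(jω) = 1/(1 + jωRC).
Step 3 — Denominator: 1 + jωRC = 1 + j·2325·470·3.68e-05 = 1 + j40.21.
Step 4 — H = 0.0006181 - j0.02485.
Step 5 — Magnitude: |H| = 0.02486 (-32.1 dB); phase: φ = -88.6°.

|H| = 0.02486 (-32.1 dB), φ = -88.6°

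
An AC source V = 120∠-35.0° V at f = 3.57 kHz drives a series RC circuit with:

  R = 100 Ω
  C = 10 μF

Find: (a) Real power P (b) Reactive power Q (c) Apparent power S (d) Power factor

Step 1 — Angular frequency: ω = 2π·f = 2π·3570 = 2.243e+04 rad/s.
Step 2 — Component impedances:
  R: Z = R = 100 Ω
  C: Z = 1/(jωC) = -j/(ω·C) = 0 - j4.458 Ω
Step 3 — Series combination: Z_total = R + C = 100 - j4.458 Ω = 100.1∠-2.6° Ω.
Step 4 — Source phasor: V = 120∠-35.0° V = 98.3 - j68.83 V.
Step 5 — Current: I = V / Z = 1.012 - j0.6432 A = 1.199∠-32.4° A.
Step 6 — Complex power: S = V·I* = 143.7 - j6.407 VA.
Step 7 — Real power: P = Re(S) = 143.7 W.
Step 8 — Reactive power: Q = Im(S) = -6.407 VAR.
Step 9 — Apparent power: |S| = 143.9 VA.
Step 10 — Power factor: PF = P/|S| = 0.999 (leading).

(a) P = 143.7 W  (b) Q = -6.407 VAR  (c) S = 143.9 VA  (d) PF = 0.999 (leading)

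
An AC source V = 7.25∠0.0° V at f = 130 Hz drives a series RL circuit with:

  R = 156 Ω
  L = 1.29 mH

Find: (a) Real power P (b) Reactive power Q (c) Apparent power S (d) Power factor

Step 1 — Angular frequency: ω = 2π·f = 2π·130 = 816.8 rad/s.
Step 2 — Component impedances:
  R: Z = R = 156 Ω
  L: Z = jωL = j·816.8·0.00129 = 0 + j1.054 Ω
Step 3 — Series combination: Z_total = R + L = 156 + j1.054 Ω = 156∠0.4° Ω.
Step 4 — Source phasor: V = 7.25∠0.0° V = 7.25 V.
Step 5 — Current: I = V / Z = 0.04647 - j0.0003139 A = 0.04647∠-0.4° A.
Step 6 — Complex power: S = V·I* = 0.3369 + j0.002276 VA.
Step 7 — Real power: P = Re(S) = 0.3369 W.
Step 8 — Reactive power: Q = Im(S) = 0.002276 VAR.
Step 9 — Apparent power: |S| = 0.3369 VA.
Step 10 — Power factor: PF = P/|S| = 1 (lagging).

(a) P = 0.3369 W  (b) Q = 0.002276 VAR  (c) S = 0.3369 VA  (d) PF = 1 (lagging)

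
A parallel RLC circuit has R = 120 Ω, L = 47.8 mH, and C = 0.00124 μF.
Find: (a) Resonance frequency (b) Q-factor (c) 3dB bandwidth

Step 1 — Resonance: ω₀ = 1/√(LC) = 1/√(0.0478·1.24e-09) = 1.299e+05 rad/s.
Step 2 — f₀ = ω₀/(2π) = 2.067e+04 Hz.
Step 3 — Parallel Q: Q = R/(ω₀L) = 120/(1.299e+05·0.0478) = 0.01933.
Step 4 — Bandwidth: Δω = ω₀/Q = 6.72e+06 rad/s; BW = Δω/(2π) = 1.07e+06 Hz.

(a) f₀ = 2.067e+04 Hz  (b) Q = 0.01933  (c) BW = 1.07e+06 Hz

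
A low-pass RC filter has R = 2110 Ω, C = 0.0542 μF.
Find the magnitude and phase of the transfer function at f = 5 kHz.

Step 1 — Angular frequency: ω = 2π·5000 = 3.142e+04 rad/s.
Step 2 — Transfer function: H(jω) = 1/(1 + jωRC).
Step 3 — Denominator: 1 + jωRC = 1 + j·3.142e+04·2110·5.42e-08 = 1 + j3.593.
Step 4 — H = 0.0719 - j0.2583.
Step 5 — Magnitude: |H| = 0.2681 (-11.4 dB); phase: φ = -74.4°.

|H| = 0.2681 (-11.4 dB), φ = -74.4°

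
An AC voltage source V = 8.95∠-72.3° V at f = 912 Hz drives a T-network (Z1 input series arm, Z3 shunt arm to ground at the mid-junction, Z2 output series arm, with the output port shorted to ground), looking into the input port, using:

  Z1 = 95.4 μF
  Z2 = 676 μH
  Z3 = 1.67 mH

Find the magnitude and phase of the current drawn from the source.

Step 1 — Angular frequency: ω = 2π·f = 2π·912 = 5730 rad/s.
Step 2 — Component impedances:
  Z1: Z = 1/(jωC) = -j/(ω·C) = 0 - j1.829 Ω
  Z2: Z = jωL = j·5730·0.000676 = 0 + j3.874 Ω
  Z3: Z = jωL = j·5730·0.00167 = 0 + j9.57 Ω
Step 3 — With the output port shorted to ground, the output series arm Z2 runs from the junction to ground; the shunt arm Z3 also runs from the junction to ground. They appear in parallel: Z3 || Z2 = 0 + j2.757 Ω.
Step 4 — Series with input arm Z1: Z_in = Z1 + (Z3 || Z2) = 0 + j0.9282 Ω = 0.9282∠90.0° Ω.
Step 5 — Source phasor: V = 8.95∠-72.3° V = 2.721 - j8.526 V.
Step 6 — Ohm's law: I = V / Z_total = (2.721 - j8.526) / (0 + j0.9282) = -9.186 - j2.932 A.
Step 7 — Convert to polar: |I| = 9.642 A, ∠I = -162.3°.

I = 9.642∠-162.3° A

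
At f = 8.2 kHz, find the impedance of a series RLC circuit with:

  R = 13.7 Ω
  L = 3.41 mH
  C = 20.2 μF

Step 1 — Angular frequency: ω = 2π·f = 2π·8200 = 5.152e+04 rad/s.
Step 2 — Component impedances:
  R: Z = R = 13.7 Ω
  L: Z = jωL = j·5.152e+04·0.00341 = 0 + j175.7 Ω
  C: Z = 1/(jωC) = -j/(ω·C) = 0 - j0.9608 Ω
Step 3 — Series combination: Z_total = R + L + C = 13.7 + j174.7 Ω = 175.3∠85.5° Ω.

Z = 13.7 + j174.7 Ω = 175.3∠85.5° Ω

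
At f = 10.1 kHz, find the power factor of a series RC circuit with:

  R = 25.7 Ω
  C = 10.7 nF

Step 1 — Angular frequency: ω = 2π·f = 2π·1.01e+04 = 6.346e+04 rad/s.
Step 2 — Component impedances:
  R: Z = R = 25.7 Ω
  C: Z = 1/(jωC) = -j/(ω·C) = 0 - j1473 Ω
Step 3 — Series combination: Z_total = R + C = 25.7 - j1473 Ω = 1473∠-89.0° Ω.
Step 4 — Power factor: PF = cos(φ) = Re(Z)/|Z| = 25.7/1473 = 0.01745.
Step 5 — Type: Im(Z) = -1473 ⇒ leading (phase φ = -89.0°).

PF = 0.01745 (leading, φ = -89.0°)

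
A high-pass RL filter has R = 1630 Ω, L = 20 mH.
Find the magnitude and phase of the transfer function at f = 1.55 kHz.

Step 1 — Angular frequency: ω = 2π·1550 = 9739 rad/s.
Step 2 — Transfer function: H(jω) = jωL/(R + jωL).
Step 3 — Numerator jωL = j·194.8; denominator R + jωL = 1630 + j194.8.
Step 4 — H = 0.01408 + j0.1178.
Step 5 — Magnitude: |H| = 0.1187 (-18.5 dB); phase: φ = 83.2°.

|H| = 0.1187 (-18.5 dB), φ = 83.2°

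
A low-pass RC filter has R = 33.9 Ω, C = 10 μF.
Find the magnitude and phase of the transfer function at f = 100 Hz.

Step 1 — Angular frequency: ω = 2π·100 = 628.3 rad/s.
Step 2 — Transfer function: H(jω) = 1/(1 + jωRC).
Step 3 — Denominator: 1 + jωRC = 1 + j·628.3·33.9·1e-05 = 1 + j0.213.
Step 4 — H = 0.9566 - j0.2038.
Step 5 — Magnitude: |H| = 0.9781 (-0.2 dB); phase: φ = -12.0°.

|H| = 0.9781 (-0.2 dB), φ = -12.0°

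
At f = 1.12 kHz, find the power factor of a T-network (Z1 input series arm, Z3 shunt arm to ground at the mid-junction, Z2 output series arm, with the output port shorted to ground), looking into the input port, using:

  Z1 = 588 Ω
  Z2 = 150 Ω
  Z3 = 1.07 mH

Step 1 — Angular frequency: ω = 2π·f = 2π·1120 = 7037 rad/s.
Step 2 — Component impedances:
  Z1: Z = R = 588 Ω
  Z2: Z = R = 150 Ω
  Z3: Z = jωL = j·7037·0.00107 = 0 + j7.53 Ω
Step 3 — With the output port shorted to ground, the output series arm Z2 runs from the junction to ground; the shunt arm Z3 also runs from the junction to ground. They appear in parallel: Z3 || Z2 = 0.377 + j7.511 Ω.
Step 4 — Series with input arm Z1: Z_in = Z1 + (Z3 || Z2) = 588.4 + j7.511 Ω = 588.4∠0.7° Ω.
Step 5 — Power factor: PF = cos(φ) = Re(Z)/|Z| = 588.38/588.42 = 0.9999.
Step 6 — Type: Im(Z) = 7.511 ⇒ lagging (phase φ = 0.7°).

PF = 0.9999 (lagging, φ = 0.7°)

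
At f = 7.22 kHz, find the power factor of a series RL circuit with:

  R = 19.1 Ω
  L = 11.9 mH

Step 1 — Angular frequency: ω = 2π·f = 2π·7220 = 4.536e+04 rad/s.
Step 2 — Component impedances:
  R: Z = R = 19.1 Ω
  L: Z = jωL = j·4.536e+04·0.0119 = 0 + j539.8 Ω
Step 3 — Series combination: Z_total = R + L = 19.1 + j539.8 Ω = 540.2∠88.0° Ω.
Step 4 — Power factor: PF = cos(φ) = Re(Z)/|Z| = 19.1/540.2 = 0.03536.
Step 5 — Type: Im(Z) = 539.8 ⇒ lagging (phase φ = 88.0°).

PF = 0.03536 (lagging, φ = 88.0°)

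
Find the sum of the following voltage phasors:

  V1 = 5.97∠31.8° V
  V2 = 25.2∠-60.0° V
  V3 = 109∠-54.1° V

Step 1 — Convert each phasor to rectangular form:
  V1 = 5.97·(cos(31.8°) + j·sin(31.8°)) = 5.074 + j3.146 V
  V2 = 25.2·(cos(-60.0°) + j·sin(-60.0°)) = 12.6 - j21.82 V
  V3 = 109·(cos(-54.1°) + j·sin(-54.1°)) = 63.91 - j88.29 V
Step 2 — Sum components: V_total = 81.59 - j107 V.
Step 3 — Convert to polar: |V_total| = 134.5 V, ∠V_total = -52.7°.

V_total = 134.5∠-52.7° V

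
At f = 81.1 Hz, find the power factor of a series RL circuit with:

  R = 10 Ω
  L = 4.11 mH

Step 1 — Angular frequency: ω = 2π·f = 2π·81.1 = 509.6 rad/s.
Step 2 — Component impedances:
  R: Z = R = 10 Ω
  L: Z = jωL = j·509.6·0.00411 = 0 + j2.094 Ω
Step 3 — Series combination: Z_total = R + L = 10 + j2.094 Ω = 10.22∠11.8° Ω.
Step 4 — Power factor: PF = cos(φ) = Re(Z)/|Z| = 10/10.217 = 0.9788.
Step 5 — Type: Im(Z) = 2.094 ⇒ lagging (phase φ = 11.8°).

PF = 0.9788 (lagging, φ = 11.8°)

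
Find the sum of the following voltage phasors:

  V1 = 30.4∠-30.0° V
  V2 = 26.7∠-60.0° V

Step 1 — Convert each phasor to rectangular form:
  V1 = 30.4·(cos(-30.0°) + j·sin(-30.0°)) = 26.33 - j15.2 V
  V2 = 26.7·(cos(-60.0°) + j·sin(-60.0°)) = 13.35 - j23.12 V
Step 2 — Sum components: V_total = 39.68 - j38.32 V.
Step 3 — Convert to polar: |V_total| = 55.16 V, ∠V_total = -44.0°.

V_total = 55.16∠-44.0° V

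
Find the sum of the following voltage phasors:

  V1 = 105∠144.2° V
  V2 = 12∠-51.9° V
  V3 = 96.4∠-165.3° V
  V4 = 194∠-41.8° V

Step 1 — Convert each phasor to rectangular form:
  V1 = 105·(cos(144.2°) + j·sin(144.2°)) = -85.16 + j61.42 V
  V2 = 12·(cos(-51.9°) + j·sin(-51.9°)) = 7.404 - j9.443 V
  V3 = 96.4·(cos(-165.3°) + j·sin(-165.3°)) = -93.24 - j24.46 V
  V4 = 194·(cos(-41.8°) + j·sin(-41.8°)) = 144.6 - j129.3 V
Step 2 — Sum components: V_total = -26.38 - j101.8 V.
Step 3 — Convert to polar: |V_total| = 105.2 V, ∠V_total = -104.5°.

V_total = 105.2∠-104.5° V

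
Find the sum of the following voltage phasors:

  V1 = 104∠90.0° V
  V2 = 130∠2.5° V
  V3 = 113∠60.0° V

Step 1 — Convert each phasor to rectangular form:
  V1 = 104·(cos(90.0°) + j·sin(90.0°)) = 0 + j104 V
  V2 = 130·(cos(2.5°) + j·sin(2.5°)) = 129.9 + j5.671 V
  V3 = 113·(cos(60.0°) + j·sin(60.0°)) = 56.5 + j97.86 V
Step 2 — Sum components: V_total = 186.4 + j207.5 V.
Step 3 — Convert to polar: |V_total| = 278.9 V, ∠V_total = 48.1°.

V_total = 278.9∠48.1° V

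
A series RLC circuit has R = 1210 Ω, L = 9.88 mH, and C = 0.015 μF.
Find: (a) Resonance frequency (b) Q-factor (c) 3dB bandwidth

Step 1 — Resonance: ω₀ = 1/√(LC) = 1/√(0.00988·1.5e-08) = 8.214e+04 rad/s.
Step 2 — f₀ = ω₀/(2π) = 1.307e+04 Hz.
Step 3 — Series Q: Q = ω₀L/R = 8.214e+04·0.00988/1210 = 0.6707.
Step 4 — Bandwidth: Δω = ω₀/Q = 1.225e+05 rad/s; BW = Δω/(2π) = 1.949e+04 Hz.

(a) f₀ = 1.307e+04 Hz  (b) Q = 0.6707  (c) BW = 1.949e+04 Hz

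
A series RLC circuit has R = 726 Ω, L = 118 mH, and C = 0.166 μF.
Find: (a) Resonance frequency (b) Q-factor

Step 1 — Resonance condition Im(Z)=0 gives ω₀ = 1/√(LC).
Step 2 — ω₀ = 1/√(0.118·1.66e-07) = 7145 rad/s.
Step 3 — f₀ = ω₀/(2π) = 1137 Hz.
Step 4 — Series Q: Q = ω₀L/R = 7145·0.118/726 = 1.161.

(a) f₀ = 1137 Hz  (b) Q = 1.161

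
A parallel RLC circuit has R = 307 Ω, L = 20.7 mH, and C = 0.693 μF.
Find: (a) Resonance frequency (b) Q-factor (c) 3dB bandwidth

Step 1 — Resonance: ω₀ = 1/√(LC) = 1/√(0.0207·6.93e-07) = 8349 rad/s.
Step 2 — f₀ = ω₀/(2π) = 1329 Hz.
Step 3 — Parallel Q: Q = R/(ω₀L) = 307/(8349·0.0207) = 1.776.
Step 4 — Bandwidth: Δω = ω₀/Q = 4700 rad/s; BW = Δω/(2π) = 748.1 Hz.

(a) f₀ = 1329 Hz  (b) Q = 1.776  (c) BW = 748.1 Hz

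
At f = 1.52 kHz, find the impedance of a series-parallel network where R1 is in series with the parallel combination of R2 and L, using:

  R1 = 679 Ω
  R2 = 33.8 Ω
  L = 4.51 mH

Step 1 — Angular frequency: ω = 2π·f = 2π·1520 = 9550 rad/s.
Step 2 — Component impedances:
  R1: Z = R = 679 Ω
  R2: Z = R = 33.8 Ω
  L: Z = jωL = j·9550·0.00451 = 0 + j43.07 Ω
Step 3 — Parallel branch: R2 || L = 1/(1/R2 + 1/L) = 20.92 + j16.42 Ω.
Step 4 — Series with R1: Z_total = R1 + (R2 || L) = 699.9 + j16.42 Ω = 700.1∠1.3° Ω.

Z = 699.9 + j16.42 Ω = 700.1∠1.3° Ω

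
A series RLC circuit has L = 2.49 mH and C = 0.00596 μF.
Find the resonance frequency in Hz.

Step 1 — Resonance condition Im(Z)=0 gives ω₀ = 1/√(LC).
Step 2 — ω₀ = 1/√(0.00249·5.96e-09) = 2.596e+05 rad/s.
Step 3 — f₀ = ω₀/(2π) = 4.131e+04 Hz.

f₀ = 4.131e+04 Hz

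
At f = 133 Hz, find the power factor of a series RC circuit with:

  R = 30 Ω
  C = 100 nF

Step 1 — Angular frequency: ω = 2π·f = 2π·133 = 835.7 rad/s.
Step 2 — Component impedances:
  R: Z = R = 30 Ω
  C: Z = 1/(jωC) = -j/(ω·C) = 0 - j1.197e+04 Ω
Step 3 — Series combination: Z_total = R + C = 30 - j1.197e+04 Ω = 1.197e+04∠-89.9° Ω.
Step 4 — Power factor: PF = cos(φ) = Re(Z)/|Z| = 30/11967 = 0.002507.
Step 5 — Type: Im(Z) = -1.197e+04 ⇒ leading (phase φ = -89.9°).

PF = 0.002507 (leading, φ = -89.9°)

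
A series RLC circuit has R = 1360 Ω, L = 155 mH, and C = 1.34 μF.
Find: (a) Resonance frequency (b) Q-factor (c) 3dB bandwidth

Step 1 — Resonance: ω₀ = 1/√(LC) = 1/√(0.155·1.34e-06) = 2194 rad/s.
Step 2 — f₀ = ω₀/(2π) = 349.2 Hz.
Step 3 — Series Q: Q = ω₀L/R = 2194·0.155/1360 = 0.2501.
Step 4 — Bandwidth: Δω = ω₀/Q = 8774 rad/s; BW = Δω/(2π) = 1396 Hz.

(a) f₀ = 349.2 Hz  (b) Q = 0.2501  (c) BW = 1396 Hz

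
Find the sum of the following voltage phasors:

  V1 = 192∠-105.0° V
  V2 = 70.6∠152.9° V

Step 1 — Convert each phasor to rectangular form:
  V1 = 192·(cos(-105.0°) + j·sin(-105.0°)) = -49.69 - j185.5 V
  V2 = 70.6·(cos(152.9°) + j·sin(152.9°)) = -62.85 + j32.16 V
Step 2 — Sum components: V_total = -112.5 - j153.3 V.
Step 3 — Convert to polar: |V_total| = 190.2 V, ∠V_total = -126.3°.

V_total = 190.2∠-126.3° V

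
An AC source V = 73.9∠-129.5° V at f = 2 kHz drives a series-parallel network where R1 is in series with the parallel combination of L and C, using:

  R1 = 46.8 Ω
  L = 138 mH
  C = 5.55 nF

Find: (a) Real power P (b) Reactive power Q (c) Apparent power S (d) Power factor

Step 1 — Angular frequency: ω = 2π·f = 2π·2000 = 1.257e+04 rad/s.
Step 2 — Component impedances:
  R1: Z = R = 46.8 Ω
  L: Z = jωL = j·1.257e+04·0.138 = 0 + j1734 Ω
  C: Z = 1/(jωC) = -j/(ω·C) = 0 - j1.434e+04 Ω
Step 3 — Parallel branch: L || C = 1/(1/L + 1/C) = 0 + j1973 Ω.
Step 4 — Series with R1: Z_total = R1 + (L || C) = 46.8 + j1973 Ω = 1973∠88.6° Ω.
Step 5 — Source phasor: V = 73.9∠-129.5° V = -47.01 - j57.02 V.
Step 6 — Current: I = V / Z = -0.02945 + j0.02313 A = 0.03745∠141.9° A.
Step 7 — Complex power: S = V·I* = 0.06564 + j2.767 VA.
Step 8 — Real power: P = Re(S) = 0.06564 W.
Step 9 — Reactive power: Q = Im(S) = 2.767 VAR.
Step 10 — Apparent power: |S| = 2.768 VA.
Step 11 — Power factor: PF = P/|S| = 0.02372 (lagging).

(a) P = 0.06564 W  (b) Q = 2.767 VAR  (c) S = 2.768 VA  (d) PF = 0.02372 (lagging)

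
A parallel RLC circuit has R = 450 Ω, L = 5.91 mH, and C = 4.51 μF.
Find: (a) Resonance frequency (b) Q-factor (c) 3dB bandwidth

Step 1 — Resonance: ω₀ = 1/√(LC) = 1/√(0.00591·4.51e-06) = 6125 rad/s.
Step 2 — f₀ = ω₀/(2π) = 974.9 Hz.
Step 3 — Parallel Q: Q = R/(ω₀L) = 450/(6125·0.00591) = 12.43.
Step 4 — Bandwidth: Δω = ω₀/Q = 492.7 rad/s; BW = Δω/(2π) = 78.42 Hz.

(a) f₀ = 974.9 Hz  (b) Q = 12.43  (c) BW = 78.42 Hz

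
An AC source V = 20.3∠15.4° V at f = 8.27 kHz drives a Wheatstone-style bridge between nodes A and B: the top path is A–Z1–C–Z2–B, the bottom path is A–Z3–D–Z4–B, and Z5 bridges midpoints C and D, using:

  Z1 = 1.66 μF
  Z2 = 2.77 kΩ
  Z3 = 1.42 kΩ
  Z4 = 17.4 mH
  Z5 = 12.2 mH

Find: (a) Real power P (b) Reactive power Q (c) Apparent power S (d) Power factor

Step 1 — Angular frequency: ω = 2π·f = 2π·8270 = 5.196e+04 rad/s.
Step 2 — Component impedances:
  Z1: Z = 1/(jωC) = -j/(ω·C) = 0 - j11.59 Ω
  Z2: Z = R = 2770 Ω
  Z3: Z = R = 1420 Ω
  Z4: Z = jωL = j·5.196e+04·0.0174 = 0 + j904.1 Ω
  Z5: Z = jωL = j·5.196e+04·0.0122 = 0 + j633.9 Ω
Step 3 — Bridge requires nodal analysis (the Z5 bridge couples midpoints C and D, so the two paths cannot be reduced to a simple series/parallel combination). Setting node B to ground and injecting 1 A at node A, the 3-node admittance system at A, C, D solves to V_A = Z_AB = 686.2 + j985.5 Ω = 1201∠55.2° Ω.
Step 4 — Source phasor: V = 20.3∠15.4° V = 19.57 + j5.391 V.
Step 5 — Current: I = V / Z = 0.013 - j0.01081 A = 0.0169∠-39.8° A.
Step 6 — Complex power: S = V·I* = 0.1961 + j0.2816 VA.
Step 7 — Real power: P = Re(S) = 0.1961 W.
Step 8 — Reactive power: Q = Im(S) = 0.2816 VAR.
Step 9 — Apparent power: |S| = 0.3432 VA.
Step 10 — Power factor: PF = P/|S| = 0.5714 (lagging).

(a) P = 0.1961 W  (b) Q = 0.2816 VAR  (c) S = 0.3432 VA  (d) PF = 0.5714 (lagging)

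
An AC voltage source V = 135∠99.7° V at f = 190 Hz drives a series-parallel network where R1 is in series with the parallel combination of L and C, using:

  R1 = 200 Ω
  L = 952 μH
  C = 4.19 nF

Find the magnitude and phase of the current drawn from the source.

Step 1 — Angular frequency: ω = 2π·f = 2π·190 = 1194 rad/s.
Step 2 — Component impedances:
  R1: Z = R = 200 Ω
  L: Z = jωL = j·1194·0.000952 = 0 + j1.137 Ω
  C: Z = 1/(jωC) = -j/(ω·C) = 0 - j1.999e+05 Ω
Step 3 — Parallel branch: L || C = 1/(1/L + 1/C) = 0 + j1.137 Ω.
Step 4 — Series with R1: Z_total = R1 + (L || C) = 200 + j1.137 Ω = 200∠0.3° Ω.
Step 5 — Source phasor: V = 135∠99.7° V = -22.75 + j133.1 V.
Step 6 — Ohm's law: I = V / Z_total = (-22.75 + j133.1) / (200 + j1.137) = -0.1099 + j0.666 A.
Step 7 — Convert to polar: |I| = 0.675 A, ∠I = 99.4°.

I = 0.675∠99.4° A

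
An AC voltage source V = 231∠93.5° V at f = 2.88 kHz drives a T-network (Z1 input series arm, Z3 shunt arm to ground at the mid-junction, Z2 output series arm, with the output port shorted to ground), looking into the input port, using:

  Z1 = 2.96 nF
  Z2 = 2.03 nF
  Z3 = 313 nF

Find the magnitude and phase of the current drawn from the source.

Step 1 — Angular frequency: ω = 2π·f = 2π·2880 = 1.81e+04 rad/s.
Step 2 — Component impedances:
  Z1: Z = 1/(jωC) = -j/(ω·C) = 0 - j1.867e+04 Ω
  Z2: Z = 1/(jωC) = -j/(ω·C) = 0 - j2.722e+04 Ω
  Z3: Z = 1/(jωC) = -j/(ω·C) = 0 - j176.6 Ω
Step 3 — With the output port shorted to ground, the output series arm Z2 runs from the junction to ground; the shunt arm Z3 also runs from the junction to ground. They appear in parallel: Z3 || Z2 = 0 - j175.4 Ω.
Step 4 — Series with input arm Z1: Z_in = Z1 + (Z3 || Z2) = 0 - j1.885e+04 Ω = 1.885e+04∠-90.0° Ω.
Step 5 — Source phasor: V = 231∠93.5° V = -14.1 + j230.6 V.
Step 6 — Ohm's law: I = V / Z_total = (-14.1 + j230.6) / (0 - j1.885e+04) = -0.01223 - j0.0007483 A.
Step 7 — Convert to polar: |I| = 0.01226 A, ∠I = -176.5°.

I = 0.01226∠-176.5° A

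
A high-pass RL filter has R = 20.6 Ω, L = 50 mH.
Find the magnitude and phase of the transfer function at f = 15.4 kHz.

Step 1 — Angular frequency: ω = 2π·1.54e+04 = 9.676e+04 rad/s.
Step 2 — Transfer function: H(jω) = jωL/(R + jωL).
Step 3 — Numerator jωL = j·4838; denominator R + jωL = 20.6 + j4838.
Step 4 — H = 1 + j0.004258.
Step 5 — Magnitude: |H| = 1 (-0.0 dB); phase: φ = 0.2°.

|H| = 1 (-0.0 dB), φ = 0.2°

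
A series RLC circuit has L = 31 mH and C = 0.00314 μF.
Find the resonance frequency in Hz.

Step 1 — Resonance condition Im(Z)=0 gives ω₀ = 1/√(LC).
Step 2 — ω₀ = 1/√(0.031·3.14e-09) = 1.014e+05 rad/s.
Step 3 — f₀ = ω₀/(2π) = 1.613e+04 Hz.

f₀ = 1.613e+04 Hz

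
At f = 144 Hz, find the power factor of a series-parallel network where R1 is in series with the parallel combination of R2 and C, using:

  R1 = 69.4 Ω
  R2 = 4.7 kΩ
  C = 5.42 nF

Step 1 — Angular frequency: ω = 2π·f = 2π·144 = 904.8 rad/s.
Step 2 — Component impedances:
  R1: Z = R = 69.4 Ω
  R2: Z = R = 4700 Ω
  C: Z = 1/(jωC) = -j/(ω·C) = 0 - j2.039e+05 Ω
Step 3 — Parallel branch: R2 || C = 1/(1/R2 + 1/C) = 4698 - j108.3 Ω.
Step 4 — Series with R1: Z_total = R1 + (R2 || C) = 4767 - j108.3 Ω = 4768∠-1.3° Ω.
Step 5 — Power factor: PF = cos(φ) = Re(Z)/|Z| = 4766.9/4768.1 = 0.9997.
Step 6 — Type: Im(Z) = -108.3 ⇒ leading (phase φ = -1.3°).

PF = 0.9997 (leading, φ = -1.3°)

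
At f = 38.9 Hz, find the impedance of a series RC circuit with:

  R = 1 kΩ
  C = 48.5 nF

Step 1 — Angular frequency: ω = 2π·f = 2π·38.9 = 244.4 rad/s.
Step 2 — Component impedances:
  R: Z = R = 1000 Ω
  C: Z = 1/(jωC) = -j/(ω·C) = 0 - j8.436e+04 Ω
Step 3 — Series combination: Z_total = R + C = 1000 - j8.436e+04 Ω = 8.436e+04∠-89.3° Ω.

Z = 1000 - j8.436e+04 Ω = 8.436e+04∠-89.3° Ω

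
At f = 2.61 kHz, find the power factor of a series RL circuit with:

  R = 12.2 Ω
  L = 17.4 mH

Step 1 — Angular frequency: ω = 2π·f = 2π·2610 = 1.64e+04 rad/s.
Step 2 — Component impedances:
  R: Z = R = 12.2 Ω
  L: Z = jωL = j·1.64e+04·0.0174 = 0 + j285.3 Ω
Step 3 — Series combination: Z_total = R + L = 12.2 + j285.3 Ω = 285.6∠87.6° Ω.
Step 4 — Power factor: PF = cos(φ) = Re(Z)/|Z| = 12.2/285.6 = 0.04272.
Step 5 — Type: Im(Z) = 285.3 ⇒ lagging (phase φ = 87.6°).

PF = 0.04272 (lagging, φ = 87.6°)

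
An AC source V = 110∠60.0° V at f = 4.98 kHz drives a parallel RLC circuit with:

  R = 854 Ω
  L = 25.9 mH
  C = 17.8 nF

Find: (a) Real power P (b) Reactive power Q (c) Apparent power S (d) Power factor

Step 1 — Angular frequency: ω = 2π·f = 2π·4980 = 3.129e+04 rad/s.
Step 2 — Component impedances:
  R: Z = R = 854 Ω
  L: Z = jωL = j·3.129e+04·0.0259 = 0 + j810.4 Ω
  C: Z = 1/(jωC) = -j/(ω·C) = 0 - j1795 Ω
Step 3 — Parallel combination: 1/Z_total = 1/R + 1/L + 1/C; Z_total = 640.1 + j370 Ω = 739.3∠30.0° Ω.
Step 4 — Source phasor: V = 110∠60.0° V = 55 + j95.26 V.
Step 5 — Current: I = V / Z = 0.1289 + j0.07432 A = 0.1488∠30.0° A.
Step 6 — Complex power: S = V·I* = 14.17 + j8.191 VA.
Step 7 — Real power: P = Re(S) = 14.17 W.
Step 8 — Reactive power: Q = Im(S) = 8.191 VAR.
Step 9 — Apparent power: |S| = 16.37 VA.
Step 10 — Power factor: PF = P/|S| = 0.8657 (lagging).

(a) P = 14.17 W  (b) Q = 8.191 VAR  (c) S = 16.37 VA  (d) PF = 0.8657 (lagging)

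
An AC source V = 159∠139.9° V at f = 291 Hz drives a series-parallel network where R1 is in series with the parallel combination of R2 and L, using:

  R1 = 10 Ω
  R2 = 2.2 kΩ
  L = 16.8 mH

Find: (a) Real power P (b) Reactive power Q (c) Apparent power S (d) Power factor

Step 1 — Angular frequency: ω = 2π·f = 2π·291 = 1828 rad/s.
Step 2 — Component impedances:
  R1: Z = R = 10 Ω
  R2: Z = R = 2200 Ω
  L: Z = jωL = j·1828·0.0168 = 0 + j30.72 Ω
Step 3 — Parallel branch: R2 || L = 1/(1/R2 + 1/L) = 0.4288 + j30.71 Ω.
Step 4 — Series with R1: Z_total = R1 + (R2 || L) = 10.43 + j30.71 Ω = 32.43∠71.2° Ω.
Step 5 — Source phasor: V = 159∠139.9° V = -121.6 + j102.4 V.
Step 6 — Current: I = V / Z = 1.784 + j4.566 A = 4.902∠68.7° A.
Step 7 — Complex power: S = V·I* = 250.6 + j738.1 VA.
Step 8 — Real power: P = Re(S) = 250.6 W.
Step 9 — Reactive power: Q = Im(S) = 738.1 VAR.
Step 10 — Apparent power: |S| = 779.5 VA.
Step 11 — Power factor: PF = P/|S| = 0.3215 (lagging).

(a) P = 250.6 W  (b) Q = 738.1 VAR  (c) S = 779.5 VA  (d) PF = 0.3215 (lagging)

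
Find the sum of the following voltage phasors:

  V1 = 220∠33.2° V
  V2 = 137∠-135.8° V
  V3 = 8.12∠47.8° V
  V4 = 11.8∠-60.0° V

Step 1 — Convert each phasor to rectangular form:
  V1 = 220·(cos(33.2°) + j·sin(33.2°)) = 184.1 + j120.5 V
  V2 = 137·(cos(-135.8°) + j·sin(-135.8°)) = -98.22 - j95.51 V
  V3 = 8.12·(cos(47.8°) + j·sin(47.8°)) = 5.454 + j6.015 V
  V4 = 11.8·(cos(-60.0°) + j·sin(-60.0°)) = 5.9 - j10.22 V
Step 2 — Sum components: V_total = 97.23 + j20.75 V.
Step 3 — Convert to polar: |V_total| = 99.42 V, ∠V_total = 12.0°.

V_total = 99.42∠12.0° V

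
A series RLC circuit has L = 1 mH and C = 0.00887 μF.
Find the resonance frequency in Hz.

Step 1 — Resonance condition Im(Z)=0 gives ω₀ = 1/√(LC).
Step 2 — ω₀ = 1/√(0.001·8.87e-09) = 3.358e+05 rad/s.
Step 3 — f₀ = ω₀/(2π) = 5.344e+04 Hz.

f₀ = 5.344e+04 Hz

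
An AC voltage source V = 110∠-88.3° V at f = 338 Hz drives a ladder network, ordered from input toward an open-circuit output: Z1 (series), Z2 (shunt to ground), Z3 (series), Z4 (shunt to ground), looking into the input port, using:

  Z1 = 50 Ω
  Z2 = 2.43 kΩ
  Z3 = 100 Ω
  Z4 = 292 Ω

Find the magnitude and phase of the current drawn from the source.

Step 1 — Angular frequency: ω = 2π·f = 2π·338 = 2124 rad/s.
Step 2 — Component impedances:
  Z1: Z = R = 50 Ω
  Z2: Z = R = 2430 Ω
  Z3: Z = R = 100 Ω
  Z4: Z = R = 292 Ω
Step 3 — Ladder network (open output): work backward from the far end, alternating series and parallel combinations. Z_in = 387.5 Ω = 387.5∠0.0° Ω.
Step 4 — Source phasor: V = 110∠-88.3° V = 3.263 - j110 V.
Step 5 — Ohm's law: I = V / Z_total = (3.263 - j110) / (387.5) = 0.00842 - j0.2837 A.
Step 6 — Convert to polar: |I| = 0.2838 A, ∠I = -88.3°.

I = 0.2838∠-88.3° A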